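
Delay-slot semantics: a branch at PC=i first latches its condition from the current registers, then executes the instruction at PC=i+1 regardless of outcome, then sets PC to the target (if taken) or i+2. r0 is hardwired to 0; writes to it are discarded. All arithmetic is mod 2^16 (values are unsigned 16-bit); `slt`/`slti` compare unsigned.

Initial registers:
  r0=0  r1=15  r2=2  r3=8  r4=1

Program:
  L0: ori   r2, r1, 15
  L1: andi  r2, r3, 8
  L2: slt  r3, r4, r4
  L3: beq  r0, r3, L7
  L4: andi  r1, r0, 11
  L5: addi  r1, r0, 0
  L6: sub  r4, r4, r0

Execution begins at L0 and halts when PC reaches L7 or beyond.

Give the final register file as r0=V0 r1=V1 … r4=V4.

[0] ori   r2, r1, 15  →  {r0:0, r1:15, r2:15, r3:8, r4:1}
[1] andi  r2, r3, 8  →  {r0:0, r1:15, r2:8, r3:8, r4:1}
[2] slt  r3, r4, r4  →  {r0:0, r1:15, r2:8, r3:0, r4:1}
[3] beq  r0, r3, L7  →  {r0:0, r1:15, r2:8, r3:0, r4:1}  ⟨branch taken⟩
[4] andi  r1, r0, 11  →  {r0:0, r1:0, r2:8, r3:0, r4:1}

r0=0 r1=0 r2=8 r3=0 r4=1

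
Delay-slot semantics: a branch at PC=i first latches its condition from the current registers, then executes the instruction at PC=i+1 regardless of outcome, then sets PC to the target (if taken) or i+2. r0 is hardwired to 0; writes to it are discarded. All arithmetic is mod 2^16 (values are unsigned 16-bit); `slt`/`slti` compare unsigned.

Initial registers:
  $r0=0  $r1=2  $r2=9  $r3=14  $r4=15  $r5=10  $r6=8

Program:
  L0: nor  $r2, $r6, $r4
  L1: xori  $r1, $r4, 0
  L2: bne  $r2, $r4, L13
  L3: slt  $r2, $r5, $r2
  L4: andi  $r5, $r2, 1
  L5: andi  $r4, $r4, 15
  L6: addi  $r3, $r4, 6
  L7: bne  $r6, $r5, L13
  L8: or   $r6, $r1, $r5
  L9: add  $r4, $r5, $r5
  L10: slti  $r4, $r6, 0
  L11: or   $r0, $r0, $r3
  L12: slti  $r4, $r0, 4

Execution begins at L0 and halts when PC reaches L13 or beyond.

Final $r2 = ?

  step pc=0: nor  $r2, $r6, $r4  regs=(0,2,65520,14,15,10,8)
  step pc=1: xori  $r1, $r4, 0  regs=(0,15,65520,14,15,10,8)
  step pc=2: bne  $r2, $r4, L13  cond=T  regs=(0,15,65520,14,15,10,8)
  step pc=3: slt  $r2, $r5, $r2  regs=(0,15,1,14,15,10,8)

1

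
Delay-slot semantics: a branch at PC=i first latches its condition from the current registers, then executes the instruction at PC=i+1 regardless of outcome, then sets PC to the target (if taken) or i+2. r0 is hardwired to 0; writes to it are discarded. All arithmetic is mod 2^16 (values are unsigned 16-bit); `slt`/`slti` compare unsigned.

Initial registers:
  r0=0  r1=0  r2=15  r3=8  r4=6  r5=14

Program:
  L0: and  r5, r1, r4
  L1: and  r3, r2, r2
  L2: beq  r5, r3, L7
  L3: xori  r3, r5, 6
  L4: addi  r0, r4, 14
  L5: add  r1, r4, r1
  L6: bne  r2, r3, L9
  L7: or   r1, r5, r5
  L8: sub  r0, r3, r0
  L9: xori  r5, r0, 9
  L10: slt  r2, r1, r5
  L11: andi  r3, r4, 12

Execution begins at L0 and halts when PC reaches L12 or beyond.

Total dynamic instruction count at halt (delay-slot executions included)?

11

#0 and  r5, r1, r4 ; 0/0/15/8/6/0
#1 and  r3, r2, r2 ; 0/0/15/15/6/0
#2 beq  r5, r3, L7 ; 0/0/15/15/6/0 ; →fallthru
#3 xori  r3, r5, 6 ; 0/0/15/6/6/0
#4 addi  r0, r4, 14 ; 0/0/15/6/6/0
#5 add  r1, r4, r1 ; 0/6/15/6/6/0
#6 bne  r2, r3, L9 ; 0/6/15/6/6/0 ; →target
#7 or   r1, r5, r5 ; 0/0/15/6/6/0
#9 xori  r5, r0, 9 ; 0/0/15/6/6/9
#10 slt  r2, r1, r5 ; 0/0/1/6/6/9
#11 andi  r3, r4, 12 ; 0/0/1/4/6/9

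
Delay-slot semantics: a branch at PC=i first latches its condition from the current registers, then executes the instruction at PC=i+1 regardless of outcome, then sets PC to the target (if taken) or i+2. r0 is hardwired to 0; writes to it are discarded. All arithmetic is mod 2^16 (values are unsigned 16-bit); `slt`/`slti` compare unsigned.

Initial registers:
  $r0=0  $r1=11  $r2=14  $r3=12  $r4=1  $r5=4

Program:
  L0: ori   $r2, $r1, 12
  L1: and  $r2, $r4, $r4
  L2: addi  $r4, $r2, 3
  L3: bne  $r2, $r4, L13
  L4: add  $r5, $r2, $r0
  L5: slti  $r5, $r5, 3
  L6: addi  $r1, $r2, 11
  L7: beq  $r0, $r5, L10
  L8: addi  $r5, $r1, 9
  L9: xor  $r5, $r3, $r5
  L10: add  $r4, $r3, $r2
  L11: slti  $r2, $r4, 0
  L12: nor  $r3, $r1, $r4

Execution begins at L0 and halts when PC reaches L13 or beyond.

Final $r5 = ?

1

#0 ori   $r2, $r1, 12 ; 0/11/15/12/1/4
#1 and  $r2, $r4, $r4 ; 0/11/1/12/1/4
#2 addi  $r4, $r2, 3 ; 0/11/1/12/4/4
#3 bne  $r2, $r4, L13 ; 0/11/1/12/4/4 ; →target
#4 add  $r5, $r2, $r0 ; 0/11/1/12/4/1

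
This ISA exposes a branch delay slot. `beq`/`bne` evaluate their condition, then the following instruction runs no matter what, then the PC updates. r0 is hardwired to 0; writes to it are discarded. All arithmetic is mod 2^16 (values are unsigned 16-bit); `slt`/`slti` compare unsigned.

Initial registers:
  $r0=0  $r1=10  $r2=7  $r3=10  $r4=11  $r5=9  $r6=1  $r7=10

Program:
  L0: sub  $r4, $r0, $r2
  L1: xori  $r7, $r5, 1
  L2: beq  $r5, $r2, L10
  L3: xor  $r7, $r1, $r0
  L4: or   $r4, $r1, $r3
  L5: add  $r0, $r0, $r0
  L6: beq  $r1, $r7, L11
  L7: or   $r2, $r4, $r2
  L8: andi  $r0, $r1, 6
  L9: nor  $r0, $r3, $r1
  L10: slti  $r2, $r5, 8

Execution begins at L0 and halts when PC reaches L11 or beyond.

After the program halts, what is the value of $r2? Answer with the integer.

#0 sub  $r4, $r0, $r2 ; 0/10/7/10/65529/9/1/10
#1 xori  $r7, $r5, 1 ; 0/10/7/10/65529/9/1/8
#2 beq  $r5, $r2, L10 ; 0/10/7/10/65529/9/1/8 ; →fallthru
#3 xor  $r7, $r1, $r0 ; 0/10/7/10/65529/9/1/10
#4 or   $r4, $r1, $r3 ; 0/10/7/10/10/9/1/10
#5 add  $r0, $r0, $r0 ; 0/10/7/10/10/9/1/10
#6 beq  $r1, $r7, L11 ; 0/10/7/10/10/9/1/10 ; →target
#7 or   $r2, $r4, $r2 ; 0/10/15/10/10/9/1/10

15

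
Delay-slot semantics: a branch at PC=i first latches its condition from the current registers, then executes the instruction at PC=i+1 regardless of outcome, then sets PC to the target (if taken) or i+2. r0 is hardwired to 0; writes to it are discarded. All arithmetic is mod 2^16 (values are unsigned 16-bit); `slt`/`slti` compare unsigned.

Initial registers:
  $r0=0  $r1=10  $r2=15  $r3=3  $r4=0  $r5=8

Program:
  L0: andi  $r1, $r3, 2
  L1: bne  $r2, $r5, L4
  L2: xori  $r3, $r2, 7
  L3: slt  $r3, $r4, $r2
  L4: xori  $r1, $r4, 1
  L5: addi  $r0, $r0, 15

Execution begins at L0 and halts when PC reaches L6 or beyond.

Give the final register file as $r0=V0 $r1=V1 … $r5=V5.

$r0=0 $r1=1 $r2=15 $r3=8 $r4=0 $r5=8

[0] andi  $r1, $r3, 2  →  {$r0:0, $r1:2, $r2:15, $r3:3, $r4:0, $r5:8}
[1] bne  $r2, $r5, L4  →  {$r0:0, $r1:2, $r2:15, $r3:3, $r4:0, $r5:8}  ⟨branch taken⟩
[2] xori  $r3, $r2, 7  →  {$r0:0, $r1:2, $r2:15, $r3:8, $r4:0, $r5:8}
[4] xori  $r1, $r4, 1  →  {$r0:0, $r1:1, $r2:15, $r3:8, $r4:0, $r5:8}
[5] addi  $r0, $r0, 15  →  {$r0:0, $r1:1, $r2:15, $r3:8, $r4:0, $r5:8}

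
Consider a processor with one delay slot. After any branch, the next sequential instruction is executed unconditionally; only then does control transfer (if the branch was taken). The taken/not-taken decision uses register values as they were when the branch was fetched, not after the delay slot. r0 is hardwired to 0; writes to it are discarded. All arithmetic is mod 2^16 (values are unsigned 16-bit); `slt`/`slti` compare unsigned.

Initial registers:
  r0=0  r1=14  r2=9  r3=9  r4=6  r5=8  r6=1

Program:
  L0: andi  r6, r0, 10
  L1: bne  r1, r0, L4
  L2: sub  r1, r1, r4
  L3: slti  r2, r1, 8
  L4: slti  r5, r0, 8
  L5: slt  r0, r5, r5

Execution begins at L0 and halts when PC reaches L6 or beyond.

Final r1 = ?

  step pc=0: andi  r6, r0, 10  regs=(0,14,9,9,6,8,0)
  step pc=1: bne  r1, r0, L4  cond=T  regs=(0,14,9,9,6,8,0)
  step pc=2: sub  r1, r1, r4  regs=(0,8,9,9,6,8,0)
  step pc=4: slti  r5, r0, 8  regs=(0,8,9,9,6,1,0)
  step pc=5: slt  r0, r5, r5  regs=(0,8,9,9,6,1,0)

8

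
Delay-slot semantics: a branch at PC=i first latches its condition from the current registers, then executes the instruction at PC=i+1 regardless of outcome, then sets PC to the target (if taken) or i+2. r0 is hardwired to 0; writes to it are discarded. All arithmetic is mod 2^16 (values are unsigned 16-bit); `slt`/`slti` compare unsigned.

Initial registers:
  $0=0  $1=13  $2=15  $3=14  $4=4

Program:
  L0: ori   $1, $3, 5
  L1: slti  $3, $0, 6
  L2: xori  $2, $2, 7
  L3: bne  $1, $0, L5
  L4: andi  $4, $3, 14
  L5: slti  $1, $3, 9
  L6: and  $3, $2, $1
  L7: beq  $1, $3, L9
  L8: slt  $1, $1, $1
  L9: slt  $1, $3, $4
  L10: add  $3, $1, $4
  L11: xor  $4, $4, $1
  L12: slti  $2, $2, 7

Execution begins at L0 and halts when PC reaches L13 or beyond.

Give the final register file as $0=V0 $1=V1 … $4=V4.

PC=0  ori   $1, $3, 5        | $0=0 $1=15 $2=15 $3=14 $4=4
PC=1  slti  $3, $0, 6        | $0=0 $1=15 $2=15 $3=1 $4=4
PC=2  xori  $2, $2, 7        | $0=0 $1=15 $2=8 $3=1 $4=4
PC=3  bne  $1, $0, L5        | $0=0 $1=15 $2=8 $3=1 $4=4  [TAKEN]
PC=4  andi  $4, $3, 14       | $0=0 $1=15 $2=8 $3=1 $4=0
PC=5  slti  $1, $3, 9        | $0=0 $1=1 $2=8 $3=1 $4=0
PC=6  and  $3, $2, $1        | $0=0 $1=1 $2=8 $3=0 $4=0
PC=7  beq  $1, $3, L9        | $0=0 $1=1 $2=8 $3=0 $4=0  [not taken]
PC=8  slt  $1, $1, $1        | $0=0 $1=0 $2=8 $3=0 $4=0
PC=9  slt  $1, $3, $4        | $0=0 $1=0 $2=8 $3=0 $4=0
PC=10 add  $3, $1, $4        | $0=0 $1=0 $2=8 $3=0 $4=0
PC=11 xor  $4, $4, $1        | $0=0 $1=0 $2=8 $3=0 $4=0
PC=12 slti  $2, $2, 7        | $0=0 $1=0 $2=0 $3=0 $4=0

$0=0 $1=0 $2=0 $3=0 $4=0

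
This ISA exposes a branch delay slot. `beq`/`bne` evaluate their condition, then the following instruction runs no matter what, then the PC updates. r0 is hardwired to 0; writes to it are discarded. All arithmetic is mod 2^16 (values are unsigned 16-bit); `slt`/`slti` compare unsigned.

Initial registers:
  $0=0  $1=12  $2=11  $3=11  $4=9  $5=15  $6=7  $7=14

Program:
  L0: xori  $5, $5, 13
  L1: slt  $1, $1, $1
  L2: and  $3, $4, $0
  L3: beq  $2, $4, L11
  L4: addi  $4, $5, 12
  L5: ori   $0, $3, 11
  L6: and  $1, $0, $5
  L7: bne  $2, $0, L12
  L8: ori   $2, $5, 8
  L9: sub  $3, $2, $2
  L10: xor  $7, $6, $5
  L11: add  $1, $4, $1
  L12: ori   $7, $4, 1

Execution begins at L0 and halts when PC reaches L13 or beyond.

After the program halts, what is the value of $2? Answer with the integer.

  step pc=0: xori  $5, $5, 13  regs=(0,12,11,11,9,2,7,14)
  step pc=1: slt  $1, $1, $1  regs=(0,0,11,11,9,2,7,14)
  step pc=2: and  $3, $4, $0  regs=(0,0,11,0,9,2,7,14)
  step pc=3: beq  $2, $4, L11  cond=F  regs=(0,0,11,0,9,2,7,14)
  step pc=4: addi  $4, $5, 12  regs=(0,0,11,0,14,2,7,14)
  step pc=5: ori   $0, $3, 11  regs=(0,0,11,0,14,2,7,14)
  step pc=6: and  $1, $0, $5  regs=(0,0,11,0,14,2,7,14)
  step pc=7: bne  $2, $0, L12  cond=T  regs=(0,0,11,0,14,2,7,14)
  step pc=8: ori   $2, $5, 8  regs=(0,0,10,0,14,2,7,14)
  step pc=12: ori   $7, $4, 1  regs=(0,0,10,0,14,2,7,15)

10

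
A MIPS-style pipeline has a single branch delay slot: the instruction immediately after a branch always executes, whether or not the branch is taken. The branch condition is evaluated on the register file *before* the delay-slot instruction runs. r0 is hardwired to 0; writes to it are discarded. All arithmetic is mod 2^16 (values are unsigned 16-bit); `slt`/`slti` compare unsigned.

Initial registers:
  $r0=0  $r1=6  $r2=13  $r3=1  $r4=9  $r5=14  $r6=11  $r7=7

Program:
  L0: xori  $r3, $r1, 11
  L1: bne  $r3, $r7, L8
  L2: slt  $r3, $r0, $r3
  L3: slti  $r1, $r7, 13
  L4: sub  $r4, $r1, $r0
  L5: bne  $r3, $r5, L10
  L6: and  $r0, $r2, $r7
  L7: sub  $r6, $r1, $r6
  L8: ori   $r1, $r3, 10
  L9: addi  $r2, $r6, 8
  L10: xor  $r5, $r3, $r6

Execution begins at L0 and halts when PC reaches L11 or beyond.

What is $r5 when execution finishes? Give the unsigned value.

PC=0  xori  $r3, $r1, 11     | $r0=0 $r1=6 $r2=13 $r3=13 $r4=9 $r5=14 $r6=11 $r7=7
PC=1  bne  $r3, $r7, L8      | $r0=0 $r1=6 $r2=13 $r3=13 $r4=9 $r5=14 $r6=11 $r7=7  [TAKEN]
PC=2  slt  $r3, $r0, $r3     | $r0=0 $r1=6 $r2=13 $r3=1 $r4=9 $r5=14 $r6=11 $r7=7
PC=8  ori   $r1, $r3, 10     | $r0=0 $r1=11 $r2=13 $r3=1 $r4=9 $r5=14 $r6=11 $r7=7
PC=9  addi  $r2, $r6, 8      | $r0=0 $r1=11 $r2=19 $r3=1 $r4=9 $r5=14 $r6=11 $r7=7
PC=10 xor  $r5, $r3, $r6     | $r0=0 $r1=11 $r2=19 $r3=1 $r4=9 $r5=10 $r6=11 $r7=7

10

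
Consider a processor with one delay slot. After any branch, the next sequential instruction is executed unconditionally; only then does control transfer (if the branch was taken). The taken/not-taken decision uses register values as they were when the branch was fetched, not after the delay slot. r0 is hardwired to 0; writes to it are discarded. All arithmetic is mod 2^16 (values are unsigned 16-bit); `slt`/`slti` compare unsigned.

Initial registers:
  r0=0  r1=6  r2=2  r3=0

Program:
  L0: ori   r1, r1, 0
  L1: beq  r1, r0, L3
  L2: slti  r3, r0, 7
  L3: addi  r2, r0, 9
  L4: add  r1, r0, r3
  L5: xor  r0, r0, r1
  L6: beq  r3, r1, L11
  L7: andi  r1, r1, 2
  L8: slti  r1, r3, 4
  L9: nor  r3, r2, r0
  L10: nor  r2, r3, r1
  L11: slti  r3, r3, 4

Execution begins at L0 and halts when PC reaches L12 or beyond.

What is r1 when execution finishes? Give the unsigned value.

0

PC=0  ori   r1, r1, 0        | r0=0 r1=6 r2=2 r3=0
PC=1  beq  r1, r0, L3        | r0=0 r1=6 r2=2 r3=0  [not taken]
PC=2  slti  r3, r0, 7        | r0=0 r1=6 r2=2 r3=1
PC=3  addi  r2, r0, 9        | r0=0 r1=6 r2=9 r3=1
PC=4  add  r1, r0, r3        | r0=0 r1=1 r2=9 r3=1
PC=5  xor  r0, r0, r1        | r0=0 r1=1 r2=9 r3=1
PC=6  beq  r3, r1, L11       | r0=0 r1=1 r2=9 r3=1  [TAKEN]
PC=7  andi  r1, r1, 2        | r0=0 r1=0 r2=9 r3=1
PC=11 slti  r3, r3, 4        | r0=0 r1=0 r2=9 r3=1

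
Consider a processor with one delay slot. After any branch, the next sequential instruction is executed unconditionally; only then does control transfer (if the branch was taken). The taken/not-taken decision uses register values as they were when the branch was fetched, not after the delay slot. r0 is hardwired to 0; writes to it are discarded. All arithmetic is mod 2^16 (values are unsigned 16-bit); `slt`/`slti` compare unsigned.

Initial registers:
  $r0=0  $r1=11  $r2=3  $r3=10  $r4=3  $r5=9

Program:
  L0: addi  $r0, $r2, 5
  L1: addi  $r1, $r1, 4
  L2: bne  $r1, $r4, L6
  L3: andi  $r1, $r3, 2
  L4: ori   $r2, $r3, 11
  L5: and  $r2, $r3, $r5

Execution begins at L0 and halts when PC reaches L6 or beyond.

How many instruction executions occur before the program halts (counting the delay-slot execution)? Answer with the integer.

4

#0 addi  $r0, $r2, 5 ; 0/11/3/10/3/9
#1 addi  $r1, $r1, 4 ; 0/15/3/10/3/9
#2 bne  $r1, $r4, L6 ; 0/15/3/10/3/9 ; →target
#3 andi  $r1, $r3, 2 ; 0/2/3/10/3/9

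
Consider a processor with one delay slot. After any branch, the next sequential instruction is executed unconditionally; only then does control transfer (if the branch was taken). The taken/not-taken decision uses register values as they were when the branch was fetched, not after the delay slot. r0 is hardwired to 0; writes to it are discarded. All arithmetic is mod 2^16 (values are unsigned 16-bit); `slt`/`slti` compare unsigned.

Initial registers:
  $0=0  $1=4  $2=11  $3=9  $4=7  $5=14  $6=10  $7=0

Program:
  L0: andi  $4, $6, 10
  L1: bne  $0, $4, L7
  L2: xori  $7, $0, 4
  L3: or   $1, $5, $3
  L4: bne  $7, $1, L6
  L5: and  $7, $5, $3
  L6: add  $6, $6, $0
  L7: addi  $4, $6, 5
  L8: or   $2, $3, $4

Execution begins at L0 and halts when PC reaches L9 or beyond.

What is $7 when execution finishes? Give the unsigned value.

  step pc=0: andi  $4, $6, 10  regs=(0,4,11,9,10,14,10,0)
  step pc=1: bne  $0, $4, L7  cond=T  regs=(0,4,11,9,10,14,10,0)
  step pc=2: xori  $7, $0, 4  regs=(0,4,11,9,10,14,10,4)
  step pc=7: addi  $4, $6, 5  regs=(0,4,11,9,15,14,10,4)
  step pc=8: or   $2, $3, $4  regs=(0,4,15,9,15,14,10,4)

4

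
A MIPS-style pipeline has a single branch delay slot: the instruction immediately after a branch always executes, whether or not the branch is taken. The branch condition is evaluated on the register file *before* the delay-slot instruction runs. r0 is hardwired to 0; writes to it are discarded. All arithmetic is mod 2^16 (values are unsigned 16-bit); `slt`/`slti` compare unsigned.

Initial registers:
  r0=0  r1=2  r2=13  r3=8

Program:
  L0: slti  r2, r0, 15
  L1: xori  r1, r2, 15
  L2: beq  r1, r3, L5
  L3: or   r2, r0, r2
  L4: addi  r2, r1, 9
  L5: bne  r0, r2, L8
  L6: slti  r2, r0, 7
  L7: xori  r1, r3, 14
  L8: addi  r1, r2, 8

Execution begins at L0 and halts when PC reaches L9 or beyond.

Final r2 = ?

1

#0 slti  r2, r0, 15 ; 0/2/1/8
#1 xori  r1, r2, 15 ; 0/14/1/8
#2 beq  r1, r3, L5 ; 0/14/1/8 ; →fallthru
#3 or   r2, r0, r2 ; 0/14/1/8
#4 addi  r2, r1, 9 ; 0/14/23/8
#5 bne  r0, r2, L8 ; 0/14/23/8 ; →target
#6 slti  r2, r0, 7 ; 0/14/1/8
#8 addi  r1, r2, 8 ; 0/9/1/8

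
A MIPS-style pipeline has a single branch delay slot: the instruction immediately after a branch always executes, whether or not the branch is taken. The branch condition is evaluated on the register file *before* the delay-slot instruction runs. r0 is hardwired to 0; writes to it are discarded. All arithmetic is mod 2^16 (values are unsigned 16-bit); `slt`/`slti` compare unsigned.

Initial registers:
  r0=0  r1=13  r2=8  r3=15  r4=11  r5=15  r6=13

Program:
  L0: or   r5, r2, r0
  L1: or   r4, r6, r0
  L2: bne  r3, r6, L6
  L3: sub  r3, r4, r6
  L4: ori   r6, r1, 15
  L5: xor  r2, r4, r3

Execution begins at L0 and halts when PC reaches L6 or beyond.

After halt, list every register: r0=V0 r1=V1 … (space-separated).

r0=0 r1=13 r2=8 r3=0 r4=13 r5=8 r6=13

#0 or   r5, r2, r0 ; 0/13/8/15/11/8/13
#1 or   r4, r6, r0 ; 0/13/8/15/13/8/13
#2 bne  r3, r6, L6 ; 0/13/8/15/13/8/13 ; →target
#3 sub  r3, r4, r6 ; 0/13/8/0/13/8/13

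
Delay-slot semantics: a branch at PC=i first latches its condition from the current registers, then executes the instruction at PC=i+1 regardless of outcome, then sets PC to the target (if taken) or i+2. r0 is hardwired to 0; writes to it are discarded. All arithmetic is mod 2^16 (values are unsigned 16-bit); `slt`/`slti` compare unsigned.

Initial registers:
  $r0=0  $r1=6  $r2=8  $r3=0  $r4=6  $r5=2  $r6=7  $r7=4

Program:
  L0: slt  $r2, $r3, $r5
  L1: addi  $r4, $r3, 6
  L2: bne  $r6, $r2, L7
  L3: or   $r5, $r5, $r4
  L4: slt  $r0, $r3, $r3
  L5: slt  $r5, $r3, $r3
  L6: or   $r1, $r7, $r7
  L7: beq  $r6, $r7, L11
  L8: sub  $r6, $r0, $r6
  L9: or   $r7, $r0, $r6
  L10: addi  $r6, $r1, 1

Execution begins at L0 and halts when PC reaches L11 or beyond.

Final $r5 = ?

6

#0 slt  $r2, $r3, $r5 ; 0/6/1/0/6/2/7/4
#1 addi  $r4, $r3, 6 ; 0/6/1/0/6/2/7/4
#2 bne  $r6, $r2, L7 ; 0/6/1/0/6/2/7/4 ; →target
#3 or   $r5, $r5, $r4 ; 0/6/1/0/6/6/7/4
#7 beq  $r6, $r7, L11 ; 0/6/1/0/6/6/7/4 ; →fallthru
#8 sub  $r6, $r0, $r6 ; 0/6/1/0/6/6/65529/4
#9 or   $r7, $r0, $r6 ; 0/6/1/0/6/6/65529/65529
#10 addi  $r6, $r1, 1 ; 0/6/1/0/6/6/7/65529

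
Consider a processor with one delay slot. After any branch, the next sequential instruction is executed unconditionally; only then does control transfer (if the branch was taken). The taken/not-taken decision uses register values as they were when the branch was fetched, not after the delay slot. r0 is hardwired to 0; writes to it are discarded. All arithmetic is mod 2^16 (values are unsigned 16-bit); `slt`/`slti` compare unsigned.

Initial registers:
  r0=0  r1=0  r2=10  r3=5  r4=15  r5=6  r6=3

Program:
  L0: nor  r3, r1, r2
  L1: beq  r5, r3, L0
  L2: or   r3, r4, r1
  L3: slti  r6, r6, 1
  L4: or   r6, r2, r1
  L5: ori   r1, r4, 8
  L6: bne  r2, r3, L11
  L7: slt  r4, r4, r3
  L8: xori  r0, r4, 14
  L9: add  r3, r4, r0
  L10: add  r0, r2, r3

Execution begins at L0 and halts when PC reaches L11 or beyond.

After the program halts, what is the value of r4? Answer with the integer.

PC=0  nor  r3, r1, r2        | r0=0 r1=0 r2=10 r3=65525 r4=15 r5=6 r6=3
PC=1  beq  r5, r3, L0        | r0=0 r1=0 r2=10 r3=65525 r4=15 r5=6 r6=3  [not taken]
PC=2  or   r3, r4, r1        | r0=0 r1=0 r2=10 r3=15 r4=15 r5=6 r6=3
PC=3  slti  r6, r6, 1        | r0=0 r1=0 r2=10 r3=15 r4=15 r5=6 r6=0
PC=4  or   r6, r2, r1        | r0=0 r1=0 r2=10 r3=15 r4=15 r5=6 r6=10
PC=5  ori   r1, r4, 8        | r0=0 r1=15 r2=10 r3=15 r4=15 r5=6 r6=10
PC=6  bne  r2, r3, L11       | r0=0 r1=15 r2=10 r3=15 r4=15 r5=6 r6=10  [TAKEN]
PC=7  slt  r4, r4, r3        | r0=0 r1=15 r2=10 r3=15 r4=0 r5=6 r6=10

0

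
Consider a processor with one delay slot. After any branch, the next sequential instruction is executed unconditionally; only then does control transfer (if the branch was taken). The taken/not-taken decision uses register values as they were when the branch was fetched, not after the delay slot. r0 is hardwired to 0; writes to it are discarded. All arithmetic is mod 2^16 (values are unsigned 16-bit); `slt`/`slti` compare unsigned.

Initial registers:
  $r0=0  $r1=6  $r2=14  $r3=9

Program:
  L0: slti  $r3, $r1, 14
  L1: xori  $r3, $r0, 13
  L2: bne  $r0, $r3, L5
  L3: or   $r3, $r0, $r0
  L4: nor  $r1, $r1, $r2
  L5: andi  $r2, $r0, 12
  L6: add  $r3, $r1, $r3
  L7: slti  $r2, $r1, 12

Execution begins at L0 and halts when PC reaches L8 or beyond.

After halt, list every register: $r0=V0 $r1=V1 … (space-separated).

$r0=0 $r1=6 $r2=1 $r3=6

#0 slti  $r3, $r1, 14 ; 0/6/14/1
#1 xori  $r3, $r0, 13 ; 0/6/14/13
#2 bne  $r0, $r3, L5 ; 0/6/14/13 ; →target
#3 or   $r3, $r0, $r0 ; 0/6/14/0
#5 andi  $r2, $r0, 12 ; 0/6/0/0
#6 add  $r3, $r1, $r3 ; 0/6/0/6
#7 slti  $r2, $r1, 12 ; 0/6/1/6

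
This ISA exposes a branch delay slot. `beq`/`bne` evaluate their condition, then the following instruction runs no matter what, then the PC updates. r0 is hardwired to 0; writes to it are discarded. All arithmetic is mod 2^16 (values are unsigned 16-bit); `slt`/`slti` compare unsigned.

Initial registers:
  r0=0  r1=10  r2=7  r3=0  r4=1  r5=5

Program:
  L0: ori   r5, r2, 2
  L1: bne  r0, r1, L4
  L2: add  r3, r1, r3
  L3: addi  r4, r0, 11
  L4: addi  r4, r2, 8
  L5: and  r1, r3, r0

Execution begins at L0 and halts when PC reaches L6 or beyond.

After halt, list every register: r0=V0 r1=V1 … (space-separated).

[0] ori   r5, r2, 2  →  {r0:0, r1:10, r2:7, r3:0, r4:1, r5:7}
[1] bne  r0, r1, L4  →  {r0:0, r1:10, r2:7, r3:0, r4:1, r5:7}  ⟨branch taken⟩
[2] add  r3, r1, r3  →  {r0:0, r1:10, r2:7, r3:10, r4:1, r5:7}
[4] addi  r4, r2, 8  →  {r0:0, r1:10, r2:7, r3:10, r4:15, r5:7}
[5] and  r1, r3, r0  →  {r0:0, r1:0, r2:7, r3:10, r4:15, r5:7}

r0=0 r1=0 r2=7 r3=10 r4=15 r5=7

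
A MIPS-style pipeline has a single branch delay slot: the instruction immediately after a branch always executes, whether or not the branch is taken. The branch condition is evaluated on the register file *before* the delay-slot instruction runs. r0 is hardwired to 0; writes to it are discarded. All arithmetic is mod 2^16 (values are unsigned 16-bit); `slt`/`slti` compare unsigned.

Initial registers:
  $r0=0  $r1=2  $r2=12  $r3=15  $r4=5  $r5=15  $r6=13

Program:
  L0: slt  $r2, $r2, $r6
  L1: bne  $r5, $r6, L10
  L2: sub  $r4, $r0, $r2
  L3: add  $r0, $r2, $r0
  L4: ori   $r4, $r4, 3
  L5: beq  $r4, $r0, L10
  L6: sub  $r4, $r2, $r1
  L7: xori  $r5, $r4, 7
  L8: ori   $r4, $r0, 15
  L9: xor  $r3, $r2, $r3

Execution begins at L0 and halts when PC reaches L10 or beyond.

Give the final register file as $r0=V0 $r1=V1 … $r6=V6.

#0 slt  $r2, $r2, $r6 ; 0/2/1/15/5/15/13
#1 bne  $r5, $r6, L10 ; 0/2/1/15/5/15/13 ; →target
#2 sub  $r4, $r0, $r2 ; 0/2/1/15/65535/15/13

$r0=0 $r1=2 $r2=1 $r3=15 $r4=65535 $r5=15 $r6=13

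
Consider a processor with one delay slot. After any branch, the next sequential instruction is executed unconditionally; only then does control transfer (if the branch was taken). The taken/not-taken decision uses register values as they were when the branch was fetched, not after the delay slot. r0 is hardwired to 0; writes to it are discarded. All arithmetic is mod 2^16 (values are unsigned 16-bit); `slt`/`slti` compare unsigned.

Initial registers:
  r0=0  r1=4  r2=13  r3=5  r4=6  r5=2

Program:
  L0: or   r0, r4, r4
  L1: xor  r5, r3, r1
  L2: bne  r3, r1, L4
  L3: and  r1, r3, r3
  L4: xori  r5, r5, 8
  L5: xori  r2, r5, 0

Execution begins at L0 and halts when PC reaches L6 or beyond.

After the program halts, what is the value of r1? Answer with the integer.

5

PC=0  or   r0, r4, r4        | r0=0 r1=4 r2=13 r3=5 r4=6 r5=2
PC=1  xor  r5, r3, r1        | r0=0 r1=4 r2=13 r3=5 r4=6 r5=1
PC=2  bne  r3, r1, L4        | r0=0 r1=4 r2=13 r3=5 r4=6 r5=1  [TAKEN]
PC=3  and  r1, r3, r3        | r0=0 r1=5 r2=13 r3=5 r4=6 r5=1
PC=4  xori  r5, r5, 8        | r0=0 r1=5 r2=13 r3=5 r4=6 r5=9
PC=5  xori  r2, r5, 0        | r0=0 r1=5 r2=9 r3=5 r4=6 r5=9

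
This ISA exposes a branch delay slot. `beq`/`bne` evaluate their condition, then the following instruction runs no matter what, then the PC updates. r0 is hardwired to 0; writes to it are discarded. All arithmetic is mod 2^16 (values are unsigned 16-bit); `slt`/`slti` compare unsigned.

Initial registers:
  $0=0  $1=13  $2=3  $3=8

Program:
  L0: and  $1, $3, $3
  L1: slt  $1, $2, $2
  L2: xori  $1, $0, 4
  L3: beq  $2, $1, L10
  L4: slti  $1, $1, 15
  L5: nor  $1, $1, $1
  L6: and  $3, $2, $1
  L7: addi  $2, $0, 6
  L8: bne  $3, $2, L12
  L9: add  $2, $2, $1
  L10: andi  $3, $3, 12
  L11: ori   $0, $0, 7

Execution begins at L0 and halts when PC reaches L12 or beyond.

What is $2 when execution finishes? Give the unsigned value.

4

PC=0  and  $1, $3, $3        | $0=0 $1=8 $2=3 $3=8
PC=1  slt  $1, $2, $2        | $0=0 $1=0 $2=3 $3=8
PC=2  xori  $1, $0, 4        | $0=0 $1=4 $2=3 $3=8
PC=3  beq  $2, $1, L10       | $0=0 $1=4 $2=3 $3=8  [not taken]
PC=4  slti  $1, $1, 15       | $0=0 $1=1 $2=3 $3=8
PC=5  nor  $1, $1, $1        | $0=0 $1=65534 $2=3 $3=8
PC=6  and  $3, $2, $1        | $0=0 $1=65534 $2=3 $3=2
PC=7  addi  $2, $0, 6        | $0=0 $1=65534 $2=6 $3=2
PC=8  bne  $3, $2, L12       | $0=0 $1=65534 $2=6 $3=2  [TAKEN]
PC=9  add  $2, $2, $1        | $0=0 $1=65534 $2=4 $3=2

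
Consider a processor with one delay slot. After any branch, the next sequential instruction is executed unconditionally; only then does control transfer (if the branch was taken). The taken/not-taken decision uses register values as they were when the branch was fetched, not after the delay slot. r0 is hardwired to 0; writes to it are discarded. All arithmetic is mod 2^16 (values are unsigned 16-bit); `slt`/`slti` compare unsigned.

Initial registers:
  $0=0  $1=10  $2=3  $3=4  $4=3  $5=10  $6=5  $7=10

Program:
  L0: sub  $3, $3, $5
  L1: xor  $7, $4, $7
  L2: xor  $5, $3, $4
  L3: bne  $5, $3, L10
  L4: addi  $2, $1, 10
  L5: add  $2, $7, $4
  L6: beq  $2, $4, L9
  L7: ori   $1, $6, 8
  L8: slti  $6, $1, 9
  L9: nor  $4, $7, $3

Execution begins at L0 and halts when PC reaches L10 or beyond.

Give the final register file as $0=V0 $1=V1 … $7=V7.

$0=0 $1=10 $2=20 $3=65530 $4=3 $5=65529 $6=5 $7=9

  step pc=0: sub  $3, $3, $5  regs=(0,10,3,65530,3,10,5,10)
  step pc=1: xor  $7, $4, $7  regs=(0,10,3,65530,3,10,5,9)
  step pc=2: xor  $5, $3, $4  regs=(0,10,3,65530,3,65529,5,9)
  step pc=3: bne  $5, $3, L10  cond=T  regs=(0,10,3,65530,3,65529,5,9)
  step pc=4: addi  $2, $1, 10  regs=(0,10,20,65530,3,65529,5,9)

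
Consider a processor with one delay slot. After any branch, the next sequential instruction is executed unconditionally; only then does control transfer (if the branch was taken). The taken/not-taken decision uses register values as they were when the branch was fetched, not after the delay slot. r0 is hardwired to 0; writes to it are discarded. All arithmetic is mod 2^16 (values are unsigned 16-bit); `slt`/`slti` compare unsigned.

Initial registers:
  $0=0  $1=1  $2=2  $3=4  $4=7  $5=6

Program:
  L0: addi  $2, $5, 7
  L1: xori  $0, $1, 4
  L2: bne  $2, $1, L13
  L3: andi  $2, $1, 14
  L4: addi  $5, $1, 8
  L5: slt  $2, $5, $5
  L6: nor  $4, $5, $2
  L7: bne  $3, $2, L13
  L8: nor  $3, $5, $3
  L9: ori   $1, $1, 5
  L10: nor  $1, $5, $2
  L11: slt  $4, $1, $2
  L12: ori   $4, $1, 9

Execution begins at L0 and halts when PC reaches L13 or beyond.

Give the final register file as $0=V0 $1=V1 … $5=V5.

$0=0 $1=1 $2=0 $3=4 $4=7 $5=6

#0 addi  $2, $5, 7 ; 0/1/13/4/7/6
#1 xori  $0, $1, 4 ; 0/1/13/4/7/6
#2 bne  $2, $1, L13 ; 0/1/13/4/7/6 ; →target
#3 andi  $2, $1, 14 ; 0/1/0/4/7/6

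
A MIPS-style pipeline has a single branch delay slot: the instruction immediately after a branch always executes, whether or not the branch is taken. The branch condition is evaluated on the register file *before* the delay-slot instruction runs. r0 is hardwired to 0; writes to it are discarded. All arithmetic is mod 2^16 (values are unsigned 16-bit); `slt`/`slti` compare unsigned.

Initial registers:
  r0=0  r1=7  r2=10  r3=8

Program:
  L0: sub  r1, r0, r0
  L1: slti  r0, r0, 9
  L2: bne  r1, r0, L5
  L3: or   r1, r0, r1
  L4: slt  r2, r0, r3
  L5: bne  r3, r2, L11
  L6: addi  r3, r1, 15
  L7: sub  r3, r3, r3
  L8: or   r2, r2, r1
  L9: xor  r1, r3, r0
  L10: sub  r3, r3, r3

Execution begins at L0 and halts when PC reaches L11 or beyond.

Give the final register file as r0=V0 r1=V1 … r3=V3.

  step pc=0: sub  r1, r0, r0  regs=(0,0,10,8)
  step pc=1: slti  r0, r0, 9  regs=(0,0,10,8)
  step pc=2: bne  r1, r0, L5  cond=F  regs=(0,0,10,8)
  step pc=3: or   r1, r0, r1  regs=(0,0,10,8)
  step pc=4: slt  r2, r0, r3  regs=(0,0,1,8)
  step pc=5: bne  r3, r2, L11  cond=T  regs=(0,0,1,8)
  step pc=6: addi  r3, r1, 15  regs=(0,0,1,15)

r0=0 r1=0 r2=1 r3=15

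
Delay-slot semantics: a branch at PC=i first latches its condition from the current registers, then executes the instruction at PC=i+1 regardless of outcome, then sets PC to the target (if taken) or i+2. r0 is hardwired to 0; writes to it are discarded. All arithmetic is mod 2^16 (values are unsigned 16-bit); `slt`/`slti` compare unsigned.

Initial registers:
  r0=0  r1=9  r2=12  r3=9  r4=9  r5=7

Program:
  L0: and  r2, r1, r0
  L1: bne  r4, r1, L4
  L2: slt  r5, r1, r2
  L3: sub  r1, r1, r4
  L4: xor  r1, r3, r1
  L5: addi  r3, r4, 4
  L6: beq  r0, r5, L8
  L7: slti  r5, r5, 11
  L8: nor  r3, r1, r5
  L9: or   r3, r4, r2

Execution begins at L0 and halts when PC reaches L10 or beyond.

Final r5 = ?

#0 and  r2, r1, r0 ; 0/9/0/9/9/7
#1 bne  r4, r1, L4 ; 0/9/0/9/9/7 ; →fallthru
#2 slt  r5, r1, r2 ; 0/9/0/9/9/0
#3 sub  r1, r1, r4 ; 0/0/0/9/9/0
#4 xor  r1, r3, r1 ; 0/9/0/9/9/0
#5 addi  r3, r4, 4 ; 0/9/0/13/9/0
#6 beq  r0, r5, L8 ; 0/9/0/13/9/0 ; →target
#7 slti  r5, r5, 11 ; 0/9/0/13/9/1
#8 nor  r3, r1, r5 ; 0/9/0/65526/9/1
#9 or   r3, r4, r2 ; 0/9/0/9/9/1

1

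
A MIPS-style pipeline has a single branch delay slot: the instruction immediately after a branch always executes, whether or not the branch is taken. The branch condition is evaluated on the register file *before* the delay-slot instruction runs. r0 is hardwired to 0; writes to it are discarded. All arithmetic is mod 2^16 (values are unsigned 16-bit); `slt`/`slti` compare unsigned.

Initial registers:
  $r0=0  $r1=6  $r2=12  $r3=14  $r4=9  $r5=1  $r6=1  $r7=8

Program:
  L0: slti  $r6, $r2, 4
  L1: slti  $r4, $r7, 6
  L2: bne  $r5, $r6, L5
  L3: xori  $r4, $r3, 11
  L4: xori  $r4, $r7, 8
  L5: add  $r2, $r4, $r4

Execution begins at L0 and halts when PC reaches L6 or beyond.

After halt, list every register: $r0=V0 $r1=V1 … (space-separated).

$r0=0 $r1=6 $r2=10 $r3=14 $r4=5 $r5=1 $r6=0 $r7=8

[0] slti  $r6, $r2, 4  →  {$r0:0, $r1:6, $r2:12, $r3:14, $r4:9, $r5:1, $r6:0, $r7:8}
[1] slti  $r4, $r7, 6  →  {$r0:0, $r1:6, $r2:12, $r3:14, $r4:0, $r5:1, $r6:0, $r7:8}
[2] bne  $r5, $r6, L5  →  {$r0:0, $r1:6, $r2:12, $r3:14, $r4:0, $r5:1, $r6:0, $r7:8}  ⟨branch taken⟩
[3] xori  $r4, $r3, 11  →  {$r0:0, $r1:6, $r2:12, $r3:14, $r4:5, $r5:1, $r6:0, $r7:8}
[5] add  $r2, $r4, $r4  →  {$r0:0, $r1:6, $r2:10, $r3:14, $r4:5, $r5:1, $r6:0, $r7:8}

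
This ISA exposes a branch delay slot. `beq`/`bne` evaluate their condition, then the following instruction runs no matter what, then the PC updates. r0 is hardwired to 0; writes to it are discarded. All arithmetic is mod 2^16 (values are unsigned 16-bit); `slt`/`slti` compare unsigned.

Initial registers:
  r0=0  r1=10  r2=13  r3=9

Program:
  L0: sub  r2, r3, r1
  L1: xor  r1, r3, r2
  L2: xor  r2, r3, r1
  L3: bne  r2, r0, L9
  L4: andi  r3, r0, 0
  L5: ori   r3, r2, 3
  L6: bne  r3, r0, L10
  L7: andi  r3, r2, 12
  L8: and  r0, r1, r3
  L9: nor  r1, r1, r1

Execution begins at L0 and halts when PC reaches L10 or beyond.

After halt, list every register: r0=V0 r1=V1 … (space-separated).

PC=0  sub  r2, r3, r1        | r0=0 r1=10 r2=65535 r3=9
PC=1  xor  r1, r3, r2        | r0=0 r1=65526 r2=65535 r3=9
PC=2  xor  r2, r3, r1        | r0=0 r1=65526 r2=65535 r3=9
PC=3  bne  r2, r0, L9        | r0=0 r1=65526 r2=65535 r3=9  [TAKEN]
PC=4  andi  r3, r0, 0        | r0=0 r1=65526 r2=65535 r3=0
PC=9  nor  r1, r1, r1        | r0=0 r1=9 r2=65535 r3=0

r0=0 r1=9 r2=65535 r3=0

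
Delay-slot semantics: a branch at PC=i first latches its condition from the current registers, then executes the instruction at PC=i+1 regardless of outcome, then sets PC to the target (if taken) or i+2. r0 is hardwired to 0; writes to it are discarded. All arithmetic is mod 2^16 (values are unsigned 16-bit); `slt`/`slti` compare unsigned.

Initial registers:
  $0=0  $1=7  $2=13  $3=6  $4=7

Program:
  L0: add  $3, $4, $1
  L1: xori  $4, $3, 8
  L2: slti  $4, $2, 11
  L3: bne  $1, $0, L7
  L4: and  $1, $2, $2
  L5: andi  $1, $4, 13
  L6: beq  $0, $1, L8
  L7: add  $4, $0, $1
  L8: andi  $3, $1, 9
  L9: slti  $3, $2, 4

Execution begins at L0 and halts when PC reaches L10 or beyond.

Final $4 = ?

#0 add  $3, $4, $1 ; 0/7/13/14/7
#1 xori  $4, $3, 8 ; 0/7/13/14/6
#2 slti  $4, $2, 11 ; 0/7/13/14/0
#3 bne  $1, $0, L7 ; 0/7/13/14/0 ; →target
#4 and  $1, $2, $2 ; 0/13/13/14/0
#7 add  $4, $0, $1 ; 0/13/13/14/13
#8 andi  $3, $1, 9 ; 0/13/13/9/13
#9 slti  $3, $2, 4 ; 0/13/13/0/13

13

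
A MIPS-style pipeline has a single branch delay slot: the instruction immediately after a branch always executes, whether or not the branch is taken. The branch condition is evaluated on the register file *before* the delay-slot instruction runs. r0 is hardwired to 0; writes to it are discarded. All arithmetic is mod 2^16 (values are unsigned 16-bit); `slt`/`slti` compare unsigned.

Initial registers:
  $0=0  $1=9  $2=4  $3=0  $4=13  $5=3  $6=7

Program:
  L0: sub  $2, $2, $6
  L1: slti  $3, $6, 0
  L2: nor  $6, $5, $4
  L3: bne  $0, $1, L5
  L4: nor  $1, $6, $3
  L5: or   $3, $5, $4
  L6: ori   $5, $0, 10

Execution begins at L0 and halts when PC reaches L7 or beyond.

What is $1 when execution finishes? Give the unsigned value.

15

PC=0  sub  $2, $2, $6        | $0=0 $1=9 $2=65533 $3=0 $4=13 $5=3 $6=7
PC=1  slti  $3, $6, 0        | $0=0 $1=9 $2=65533 $3=0 $4=13 $5=3 $6=7
PC=2  nor  $6, $5, $4        | $0=0 $1=9 $2=65533 $3=0 $4=13 $5=3 $6=65520
PC=3  bne  $0, $1, L5        | $0=0 $1=9 $2=65533 $3=0 $4=13 $5=3 $6=65520  [TAKEN]
PC=4  nor  $1, $6, $3        | $0=0 $1=15 $2=65533 $3=0 $4=13 $5=3 $6=65520
PC=5  or   $3, $5, $4        | $0=0 $1=15 $2=65533 $3=15 $4=13 $5=3 $6=65520
PC=6  ori   $5, $0, 10       | $0=0 $1=15 $2=65533 $3=15 $4=13 $5=10 $6=65520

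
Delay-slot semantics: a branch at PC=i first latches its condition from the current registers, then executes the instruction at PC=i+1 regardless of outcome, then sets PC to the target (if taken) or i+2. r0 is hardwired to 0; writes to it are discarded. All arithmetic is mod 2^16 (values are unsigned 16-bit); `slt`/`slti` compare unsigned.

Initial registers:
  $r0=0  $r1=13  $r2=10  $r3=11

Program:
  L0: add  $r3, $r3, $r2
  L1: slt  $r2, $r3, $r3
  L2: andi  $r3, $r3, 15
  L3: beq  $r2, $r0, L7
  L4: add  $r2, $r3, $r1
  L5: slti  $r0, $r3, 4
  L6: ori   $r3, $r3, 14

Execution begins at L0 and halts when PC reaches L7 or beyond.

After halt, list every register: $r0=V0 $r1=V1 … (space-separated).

$r0=0 $r1=13 $r2=18 $r3=5

#0 add  $r3, $r3, $r2 ; 0/13/10/21
#1 slt  $r2, $r3, $r3 ; 0/13/0/21
#2 andi  $r3, $r3, 15 ; 0/13/0/5
#3 beq  $r2, $r0, L7 ; 0/13/0/5 ; →target
#4 add  $r2, $r3, $r1 ; 0/13/18/5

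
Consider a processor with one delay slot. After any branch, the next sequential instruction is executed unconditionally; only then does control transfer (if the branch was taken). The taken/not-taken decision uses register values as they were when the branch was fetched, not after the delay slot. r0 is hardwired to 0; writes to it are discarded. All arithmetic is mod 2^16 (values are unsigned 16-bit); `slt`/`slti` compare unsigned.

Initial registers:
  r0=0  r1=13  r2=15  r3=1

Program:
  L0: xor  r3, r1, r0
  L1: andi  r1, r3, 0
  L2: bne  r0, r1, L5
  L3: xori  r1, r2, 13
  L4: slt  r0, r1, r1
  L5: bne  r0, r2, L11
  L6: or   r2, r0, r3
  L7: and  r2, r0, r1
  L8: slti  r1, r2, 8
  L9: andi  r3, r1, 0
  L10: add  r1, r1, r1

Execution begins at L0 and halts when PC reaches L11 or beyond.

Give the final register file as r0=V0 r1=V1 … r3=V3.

[0] xor  r3, r1, r0  →  {r0:0, r1:13, r2:15, r3:13}
[1] andi  r1, r3, 0  →  {r0:0, r1:0, r2:15, r3:13}
[2] bne  r0, r1, L5  →  {r0:0, r1:0, r2:15, r3:13}  ⟨branch fallthrough⟩
[3] xori  r1, r2, 13  →  {r0:0, r1:2, r2:15, r3:13}
[4] slt  r0, r1, r1  →  {r0:0, r1:2, r2:15, r3:13}
[5] bne  r0, r2, L11  →  {r0:0, r1:2, r2:15, r3:13}  ⟨branch taken⟩
[6] or   r2, r0, r3  →  {r0:0, r1:2, r2:13, r3:13}

r0=0 r1=2 r2=13 r3=13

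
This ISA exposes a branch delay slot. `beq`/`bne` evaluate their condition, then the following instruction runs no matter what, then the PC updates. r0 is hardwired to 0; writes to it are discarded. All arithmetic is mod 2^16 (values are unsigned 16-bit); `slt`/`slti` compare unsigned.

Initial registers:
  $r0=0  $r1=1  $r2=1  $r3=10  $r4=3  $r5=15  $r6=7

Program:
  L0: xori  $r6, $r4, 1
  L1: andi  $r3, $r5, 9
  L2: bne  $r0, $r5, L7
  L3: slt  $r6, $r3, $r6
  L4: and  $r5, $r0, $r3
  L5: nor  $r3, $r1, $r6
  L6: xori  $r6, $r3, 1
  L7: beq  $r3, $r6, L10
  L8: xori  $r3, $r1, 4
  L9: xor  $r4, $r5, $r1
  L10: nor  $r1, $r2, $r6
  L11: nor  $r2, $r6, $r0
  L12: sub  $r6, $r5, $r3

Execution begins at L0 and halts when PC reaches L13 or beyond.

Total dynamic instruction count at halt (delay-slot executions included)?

10

[0] xori  $r6, $r4, 1  →  {$r0:0, $r1:1, $r2:1, $r3:10, $r4:3, $r5:15, $r6:2}
[1] andi  $r3, $r5, 9  →  {$r0:0, $r1:1, $r2:1, $r3:9, $r4:3, $r5:15, $r6:2}
[2] bne  $r0, $r5, L7  →  {$r0:0, $r1:1, $r2:1, $r3:9, $r4:3, $r5:15, $r6:2}  ⟨branch taken⟩
[3] slt  $r6, $r3, $r6  →  {$r0:0, $r1:1, $r2:1, $r3:9, $r4:3, $r5:15, $r6:0}
[7] beq  $r3, $r6, L10  →  {$r0:0, $r1:1, $r2:1, $r3:9, $r4:3, $r5:15, $r6:0}  ⟨branch fallthrough⟩
[8] xori  $r3, $r1, 4  →  {$r0:0, $r1:1, $r2:1, $r3:5, $r4:3, $r5:15, $r6:0}
[9] xor  $r4, $r5, $r1  →  {$r0:0, $r1:1, $r2:1, $r3:5, $r4:14, $r5:15, $r6:0}
[10] nor  $r1, $r2, $r6  →  {$r0:0, $r1:65534, $r2:1, $r3:5, $r4:14, $r5:15, $r6:0}
[11] nor  $r2, $r6, $r0  →  {$r0:0, $r1:65534, $r2:65535, $r3:5, $r4:14, $r5:15, $r6:0}
[12] sub  $r6, $r5, $r3  →  {$r0:0, $r1:65534, $r2:65535, $r3:5, $r4:14, $r5:15, $r6:10}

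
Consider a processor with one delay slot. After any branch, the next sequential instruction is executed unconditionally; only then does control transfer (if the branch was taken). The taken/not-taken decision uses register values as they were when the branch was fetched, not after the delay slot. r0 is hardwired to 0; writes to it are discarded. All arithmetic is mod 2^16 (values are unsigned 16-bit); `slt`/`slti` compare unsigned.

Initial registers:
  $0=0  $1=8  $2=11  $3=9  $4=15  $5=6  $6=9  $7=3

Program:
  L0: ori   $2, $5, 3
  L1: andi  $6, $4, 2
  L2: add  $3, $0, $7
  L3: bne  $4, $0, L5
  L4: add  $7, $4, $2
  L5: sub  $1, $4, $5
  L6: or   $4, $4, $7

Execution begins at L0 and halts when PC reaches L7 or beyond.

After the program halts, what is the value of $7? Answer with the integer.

PC=0  ori   $2, $5, 3        | $0=0 $1=8 $2=7 $3=9 $4=15 $5=6 $6=9 $7=3
PC=1  andi  $6, $4, 2        | $0=0 $1=8 $2=7 $3=9 $4=15 $5=6 $6=2 $7=3
PC=2  add  $3, $0, $7        | $0=0 $1=8 $2=7 $3=3 $4=15 $5=6 $6=2 $7=3
PC=3  bne  $4, $0, L5        | $0=0 $1=8 $2=7 $3=3 $4=15 $5=6 $6=2 $7=3  [TAKEN]
PC=4  add  $7, $4, $2        | $0=0 $1=8 $2=7 $3=3 $4=15 $5=6 $6=2 $7=22
PC=5  sub  $1, $4, $5        | $0=0 $1=9 $2=7 $3=3 $4=15 $5=6 $6=2 $7=22
PC=6  or   $4, $4, $7        | $0=0 $1=9 $2=7 $3=3 $4=31 $5=6 $6=2 $7=22

22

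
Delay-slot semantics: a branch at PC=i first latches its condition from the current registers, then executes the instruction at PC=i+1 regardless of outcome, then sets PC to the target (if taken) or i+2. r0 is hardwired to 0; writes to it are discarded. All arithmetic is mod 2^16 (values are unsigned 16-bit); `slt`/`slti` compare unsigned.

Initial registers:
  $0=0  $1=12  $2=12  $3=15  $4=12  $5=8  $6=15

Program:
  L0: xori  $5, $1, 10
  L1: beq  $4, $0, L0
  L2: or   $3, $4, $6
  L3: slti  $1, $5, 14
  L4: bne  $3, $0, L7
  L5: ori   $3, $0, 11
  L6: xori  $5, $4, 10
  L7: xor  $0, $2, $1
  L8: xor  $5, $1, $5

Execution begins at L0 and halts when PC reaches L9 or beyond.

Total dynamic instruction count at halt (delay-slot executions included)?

[0] xori  $5, $1, 10  →  {$0:0, $1:12, $2:12, $3:15, $4:12, $5:6, $6:15}
[1] beq  $4, $0, L0  →  {$0:0, $1:12, $2:12, $3:15, $4:12, $5:6, $6:15}  ⟨branch fallthrough⟩
[2] or   $3, $4, $6  →  {$0:0, $1:12, $2:12, $3:15, $4:12, $5:6, $6:15}
[3] slti  $1, $5, 14  →  {$0:0, $1:1, $2:12, $3:15, $4:12, $5:6, $6:15}
[4] bne  $3, $0, L7  →  {$0:0, $1:1, $2:12, $3:15, $4:12, $5:6, $6:15}  ⟨branch taken⟩
[5] ori   $3, $0, 11  →  {$0:0, $1:1, $2:12, $3:11, $4:12, $5:6, $6:15}
[7] xor  $0, $2, $1  →  {$0:0, $1:1, $2:12, $3:11, $4:12, $5:6, $6:15}
[8] xor  $5, $1, $5  →  {$0:0, $1:1, $2:12, $3:11, $4:12, $5:7, $6:15}

8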